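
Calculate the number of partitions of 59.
831820

p(n) counts ways to write n as a sum of positive integers (order ignored).
Euler's pentagonal recurrence: p(k) = p(k-1) + p(k-2) - p(k-5) - p(k-7) + p(k-12) + p(k-15) - ... (offsets j(3j∓1)/2, signs ++--, p(0)=1, p(<0)=0).
DP table for k = 0..58: p(0)=1, p(1)=1, p(2)=2, p(3)=3, p(4)=5, p(5)=7, p(6)=11, p(7)=15, p(8)=22, p(9)=30, p(10)=42, p(11)=56, p(12)=77, p(13)=101, p(14)=135, p(15)=176, p(16)=231, p(17)=297, p(18)=385, p(19)=490, p(20)=627, p(21)=792, p(22)=1002, p(23)=1255, p(24)=1575, p(25)=1958, p(26)=2436, p(27)=3010, p(28)=3718, p(29)=4565, p(30)=5604, p(31)=6842, p(32)=8349, p(33)=10143, p(34)=12310, p(35)=14883, p(36)=17977, p(37)=21637, p(38)=26015, p(39)=31185, p(40)=37338, p(41)=44583, p(42)=53174, p(43)=63261, p(44)=75175, p(45)=89134, p(46)=105558, p(47)=124754, p(48)=147273, p(49)=173525, p(50)=204226, p(51)=239943, p(52)=281589, p(53)=329931, p(54)=386155, p(55)=451276, p(56)=526823, p(57)=614154, p(58)=715220.
Final step: p(59) = p(58) + p(57) - p(54) - p(52) + p(47) + p(44) - p(37) - p(33) + p(24) + p(19) - p(8) - p(2)
= 715220 + 614154 - 386155 - 281589 + 124754 + 75175 - 21637 - 10143 + 1575 + 490 - 22 - 2
= 831820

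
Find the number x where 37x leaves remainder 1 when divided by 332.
9

gcd(37, 332) = 1, so the inverse exists.
Extended Euclidean algorithm on (332, 37):
332 = 8 × 37 + 36  ⟹  36 = (1)·332 + (-8)·37
37 = 1 × 36 + 1  ⟹  1 = (-1)·332 + (9)·37
So (9)·37 ≡ 1 (mod 332), i.e. 37^(-1) ≡ 9 (mod 332).
Check: 37 × 9 = 333 ≡ 1 (mod 332)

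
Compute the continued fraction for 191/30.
[6; 2, 1, 2, 1, 2]

Euclidean algorithm steps:
191 = 6 × 30 + 11
30 = 2 × 11 + 8
11 = 1 × 8 + 3
8 = 2 × 3 + 2
3 = 1 × 2 + 1
2 = 2 × 1 + 0
Continued fraction: [6; 2, 1, 2, 1, 2]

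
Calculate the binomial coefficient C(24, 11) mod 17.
0

Using Lucas' theorem:
Write n=24 and k=11 in base 17:
n in base 17: [1, 7]
k in base 17: [0, 11]
C(24,11) mod 17 = ∏ C(n_i, k_i) mod 17
Digit binomials (mod 17): C(1,0) = 1; C(7,11) = 0 (k_i > n_i)
Product: 1 × 0 = 0 ≡ 0 (mod 17)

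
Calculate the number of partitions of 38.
26015

p(n) counts ways to write n as a sum of positive integers (order ignored).
Euler's pentagonal recurrence: p(k) = p(k-1) + p(k-2) - p(k-5) - p(k-7) + p(k-12) + p(k-15) - ... (offsets j(3j∓1)/2, signs ++--, p(0)=1, p(<0)=0).
DP table for k = 0..37: p(0)=1, p(1)=1, p(2)=2, p(3)=3, p(4)=5, p(5)=7, p(6)=11, p(7)=15, p(8)=22, p(9)=30, p(10)=42, p(11)=56, p(12)=77, p(13)=101, p(14)=135, p(15)=176, p(16)=231, p(17)=297, p(18)=385, p(19)=490, p(20)=627, p(21)=792, p(22)=1002, p(23)=1255, p(24)=1575, p(25)=1958, p(26)=2436, p(27)=3010, p(28)=3718, p(29)=4565, p(30)=5604, p(31)=6842, p(32)=8349, p(33)=10143, p(34)=12310, p(35)=14883, p(36)=17977, p(37)=21637.
Final step: p(38) = p(37) + p(36) - p(33) - p(31) + p(26) + p(23) - p(16) - p(12) + p(3)
= 21637 + 17977 - 10143 - 6842 + 2436 + 1255 - 231 - 77 + 3
= 26015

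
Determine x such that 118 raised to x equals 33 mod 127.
3

Baby-step giant-step with step n = ⌈√127⌉ = 12.
Baby steps 118^j mod 127 (j:value) for j=0..11: 0:1, 1:118, 2:81, 3:33, 4:84, 5:6, 6:73, 7:105, 8:71, 9:123, 10:36, 11:57.
h = 33 is already in the table at j=3, so x = 3.
Check: 118^3 ≡ 33 (mod 127).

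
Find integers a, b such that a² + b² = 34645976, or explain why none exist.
Not possible

Factorization: 34645976 = 2^3 × 163^3
By Fermat: n is sum of two squares iff every prime p ≡ 3 (mod 4) appears to even power.
Prime(s) ≡ 3 (mod 4) with odd exponent: [(163, 3)]
Therefore 34645976 cannot be expressed as a² + b².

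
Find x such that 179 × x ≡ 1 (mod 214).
55

gcd(179, 214) = 1, so the inverse exists.
Extended Euclidean algorithm on (214, 179):
214 = 1 × 179 + 35  ⟹  35 = (1)·214 + (-1)·179
179 = 5 × 35 + 4  ⟹  4 = (-5)·214 + (6)·179
35 = 8 × 4 + 3  ⟹  3 = (41)·214 + (-49)·179
4 = 1 × 3 + 1  ⟹  1 = (-46)·214 + (55)·179
So (55)·179 ≡ 1 (mod 214), i.e. 179^(-1) ≡ 55 (mod 214).
Check: 179 × 55 = 9845 ≡ 1 (mod 214)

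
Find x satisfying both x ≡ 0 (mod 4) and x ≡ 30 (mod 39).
108

Using Chinese Remainder Theorem:
M = 4 × 39 = 156
M1 = 39, M2 = 4
y1 = 39^(-1) mod 4 = 3
y2 = 4^(-1) mod 39 = 10
x = (0×39×3 + 30×4×10) mod 156 = 108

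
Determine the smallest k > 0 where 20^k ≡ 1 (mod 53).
52

53 is prime, so ord(20) divides φ(53) = 52.
Divisors of 52: 1, 2, 4, 13, 26, 52.
Repeated squaring: 20^1 ≡ 20, 20^2 ≡ 29, 20^4 ≡ 46, 20^8 ≡ 49, 20^16 ≡ 16, 20^32 ≡ 44 (mod 53).
Test 20^d mod 53 for each divisor d in increasing order:
20^1 ≡ 20
20^2 ≡ 29
20^4 ≡ 46
20^13 = 20^8·20^4·20^1 ≡ 30
20^26 = 20^16·20^8·20^2 ≡ 52
20^52 = 20^32·20^16·20^4 ≡ 1  ← first divisor giving 1
The order is 52.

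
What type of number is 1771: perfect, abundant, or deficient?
deficient

Proper divisors of 1771: sum = 1 + 7 + 11 + 23 + 77 + 161 + 253 = 533
Since 533 < 1771, 1771 is deficient.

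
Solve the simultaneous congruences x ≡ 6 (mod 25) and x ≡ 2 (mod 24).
506

Using Chinese Remainder Theorem:
M = 25 × 24 = 600
M1 = 24, M2 = 25
y1 = 24^(-1) mod 25 = 24
y2 = 25^(-1) mod 24 = 1
x = (6×24×24 + 2×25×1) mod 600 = 506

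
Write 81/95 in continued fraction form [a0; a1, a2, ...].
[0; 1, 5, 1, 3, 1, 2]

Euclidean algorithm steps:
81 = 0 × 95 + 81
95 = 1 × 81 + 14
81 = 5 × 14 + 11
14 = 1 × 11 + 3
11 = 3 × 3 + 2
3 = 1 × 2 + 1
2 = 2 × 1 + 0
Continued fraction: [0; 1, 5, 1, 3, 1, 2]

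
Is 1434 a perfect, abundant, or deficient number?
abundant

Proper divisors of 1434: sum = 1 + 2 + 3 + 6 + 239 + 478 + 717 = 1446
Since 1446 > 1434, 1434 is abundant.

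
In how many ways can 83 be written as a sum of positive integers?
23338469

p(n) counts ways to write n as a sum of positive integers (order ignored).
Euler's pentagonal recurrence: p(k) = p(k-1) + p(k-2) - p(k-5) - p(k-7) + p(k-12) + p(k-15) - ... (offsets j(3j∓1)/2, signs ++--, p(0)=1, p(<0)=0).
DP table for k = 0..82: p(0)=1, p(1)=1, p(2)=2, p(3)=3, p(4)=5, p(5)=7, p(6)=11, p(7)=15, p(8)=22, p(9)=30, p(10)=42, p(11)=56, p(12)=77, p(13)=101, p(14)=135, p(15)=176, p(16)=231, p(17)=297, p(18)=385, p(19)=490, p(20)=627, p(21)=792, p(22)=1002, p(23)=1255, p(24)=1575, p(25)=1958, p(26)=2436, p(27)=3010, p(28)=3718, p(29)=4565, p(30)=5604, p(31)=6842, p(32)=8349, p(33)=10143, p(34)=12310, p(35)=14883, p(36)=17977, p(37)=21637, p(38)=26015, p(39)=31185, p(40)=37338, p(41)=44583, p(42)=53174, p(43)=63261, p(44)=75175, p(45)=89134, p(46)=105558, p(47)=124754, p(48)=147273, p(49)=173525, p(50)=204226, p(51)=239943, p(52)=281589, p(53)=329931, p(54)=386155, p(55)=451276, p(56)=526823, p(57)=614154, p(58)=715220, p(59)=831820, p(60)=966467, p(61)=1121505, p(62)=1300156, p(63)=1505499, p(64)=1741630, p(65)=2012558, p(66)=2323520, p(67)=2679689, p(68)=3087735, p(69)=3554345, p(70)=4087968, p(71)=4697205, p(72)=5392783, p(73)=6185689, p(74)=7089500, p(75)=8118264, p(76)=9289091, p(77)=10619863, p(78)=12132164, p(79)=13848650, p(80)=15796476, p(81)=18004327, p(82)=20506255.
Final step: p(83) = p(82) + p(81) - p(78) - p(76) + p(71) + p(68) - p(61) - p(57) + p(48) + p(43) - p(32) - p(26) + p(13) + p(6)
= 20506255 + 18004327 - 12132164 - 9289091 + 4697205 + 3087735 - 1121505 - 614154 + 147273 + 63261 - 8349 - 2436 + 101 + 11
= 23338469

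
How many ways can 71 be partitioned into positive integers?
4697205

p(n) counts ways to write n as a sum of positive integers (order ignored).
Euler's pentagonal recurrence: p(k) = p(k-1) + p(k-2) - p(k-5) - p(k-7) + p(k-12) + p(k-15) - ... (offsets j(3j∓1)/2, signs ++--, p(0)=1, p(<0)=0).
DP table for k = 0..70: p(0)=1, p(1)=1, p(2)=2, p(3)=3, p(4)=5, p(5)=7, p(6)=11, p(7)=15, p(8)=22, p(9)=30, p(10)=42, p(11)=56, p(12)=77, p(13)=101, p(14)=135, p(15)=176, p(16)=231, p(17)=297, p(18)=385, p(19)=490, p(20)=627, p(21)=792, p(22)=1002, p(23)=1255, p(24)=1575, p(25)=1958, p(26)=2436, p(27)=3010, p(28)=3718, p(29)=4565, p(30)=5604, p(31)=6842, p(32)=8349, p(33)=10143, p(34)=12310, p(35)=14883, p(36)=17977, p(37)=21637, p(38)=26015, p(39)=31185, p(40)=37338, p(41)=44583, p(42)=53174, p(43)=63261, p(44)=75175, p(45)=89134, p(46)=105558, p(47)=124754, p(48)=147273, p(49)=173525, p(50)=204226, p(51)=239943, p(52)=281589, p(53)=329931, p(54)=386155, p(55)=451276, p(56)=526823, p(57)=614154, p(58)=715220, p(59)=831820, p(60)=966467, p(61)=1121505, p(62)=1300156, p(63)=1505499, p(64)=1741630, p(65)=2012558, p(66)=2323520, p(67)=2679689, p(68)=3087735, p(69)=3554345, p(70)=4087968.
Final step: p(71) = p(70) + p(69) - p(66) - p(64) + p(59) + p(56) - p(49) - p(45) + p(36) + p(31) - p(20) - p(14) + p(1)
= 4087968 + 3554345 - 2323520 - 1741630 + 831820 + 526823 - 173525 - 89134 + 17977 + 6842 - 627 - 135 + 1
= 4697205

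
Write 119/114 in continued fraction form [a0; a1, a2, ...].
[1; 22, 1, 4]

Euclidean algorithm steps:
119 = 1 × 114 + 5
114 = 22 × 5 + 4
5 = 1 × 4 + 1
4 = 4 × 1 + 0
Continued fraction: [1; 22, 1, 4]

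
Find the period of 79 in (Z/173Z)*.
172

173 is prime, so ord(79) divides φ(173) = 172.
Divisors of 172: 1, 2, 4, 43, 86, 172.
Repeated squaring: 79^1 ≡ 79, 79^2 ≡ 13, 79^4 ≡ 169, 79^8 ≡ 16, 79^16 ≡ 83, 79^32 ≡ 142, 79^64 ≡ 96, 79^128 ≡ 47 (mod 173).
Test 79^d mod 173 for each divisor d in increasing order:
79^1 ≡ 79
79^2 ≡ 13
79^4 ≡ 169
79^43 = 79^32·79^8·79^2·79^1 ≡ 93
79^86 = 79^64·79^16·79^4·79^2 ≡ 172
79^172 = 79^128·79^32·79^8·79^4 ≡ 1  ← first divisor giving 1
The order is 172.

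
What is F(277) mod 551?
89

Matrix identity: Q^n = [[F_(n+1), F_n], [F_n, F_(n-1)]] with Q = [[1,1],[1,0]].
n = 277 = 100010101₂. Square-and-multiply, entries mod 551:
Q^1 = [[1,1],[1,0]]
Q^2 = (Q^1)² = [[2,1],[1,1]]
Q^4 = (Q^2)² = [[5,3],[3,2]]
Q^8 = (Q^4)² = [[34,21],[21,13]]
Q^17 = (Q^8)²·Q = [[380,495],[495,436]]
Q^34 = (Q^17)² = [[419,37],[37,382]]
Q^69 = (Q^34)²·Q = [[493,59],[59,434]]
Q^138 = (Q^69)² = [[233,144],[144,89]]
Q^277 = (Q^138)²·Q = [[173,89],[89,84]]
F_277 mod 551 = Q^277[0][1] = 89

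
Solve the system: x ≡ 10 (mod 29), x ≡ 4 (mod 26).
706

Using Chinese Remainder Theorem:
M = 29 × 26 = 754
M1 = 26, M2 = 29
y1 = 26^(-1) mod 29 = 19
y2 = 29^(-1) mod 26 = 9
x = (10×26×19 + 4×29×9) mod 754 = 706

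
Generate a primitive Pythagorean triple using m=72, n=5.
(5159, 720, 5209)

Euclid's formula: a = m² - n², b = 2mn, c = m² + n²
m = 72, n = 5
a = 72² - 5² = 5184 - 25 = 5159
b = 2 × 72 × 5 = 720
c = 72² + 5² = 5184 + 25 = 5209
Verification: 5159² + 720² = 26615281 + 518400 = 27133681 = 5209² ✓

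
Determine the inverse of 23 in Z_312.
95

gcd(23, 312) = 1, so the inverse exists.
Extended Euclidean algorithm on (312, 23):
312 = 13 × 23 + 13  ⟹  13 = (1)·312 + (-13)·23
23 = 1 × 13 + 10  ⟹  10 = (-1)·312 + (14)·23
13 = 1 × 10 + 3  ⟹  3 = (2)·312 + (-27)·23
10 = 3 × 3 + 1  ⟹  1 = (-7)·312 + (95)·23
So (95)·23 ≡ 1 (mod 312), i.e. 23^(-1) ≡ 95 (mod 312).
Check: 23 × 95 = 2185 ≡ 1 (mod 312)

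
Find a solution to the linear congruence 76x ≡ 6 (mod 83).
x ≡ 11 (mod 83)

gcd(76, 83) = 1, which divides 6, so solutions exist.
Find 76^(-1) mod 83 by the extended Euclidean algorithm:
83 = 1 × 76 + 7  ⟹  7 = (1)·83 + (-1)·76
76 = 10 × 7 + 6  ⟹  6 = (-10)·83 + (11)·76
7 = 1 × 6 + 1  ⟹  1 = (11)·83 + (-12)·76
So (-12)·76 ≡ 1 (mod 83), i.e. 76^(-1) ≡ -12 ≡ 71 (mod 83).
x ≡ 71 × 6 = 426 ≡ 11 (mod 83).
Check: 76 × 11 = 836 ≡ 6 (mod 83).
Unique solution: x ≡ 11 (mod 83)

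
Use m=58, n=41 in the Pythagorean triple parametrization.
(1683, 4756, 5045)

Euclid's formula: a = m² - n², b = 2mn, c = m² + n²
m = 58, n = 41
a = 58² - 41² = 3364 - 1681 = 1683
b = 2 × 58 × 41 = 4756
c = 58² + 41² = 3364 + 1681 = 5045
Verification: 1683² + 4756² = 2832489 + 22619536 = 25452025 = 5045² ✓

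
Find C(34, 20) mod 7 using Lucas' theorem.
6

Using Lucas' theorem:
Write n=34 and k=20 in base 7:
n in base 7: [4, 6]
k in base 7: [2, 6]
C(34,20) mod 7 = ∏ C(n_i, k_i) mod 7
Digit binomials (mod 7): C(4,2) = 6; C(6,6) = 1
Product: 6 × 1 = 6 ≡ 6 (mod 7)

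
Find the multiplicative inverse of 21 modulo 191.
91

gcd(21, 191) = 1, so the inverse exists.
Extended Euclidean algorithm on (191, 21):
191 = 9 × 21 + 2  ⟹  2 = (1)·191 + (-9)·21
21 = 10 × 2 + 1  ⟹  1 = (-10)·191 + (91)·21
So (91)·21 ≡ 1 (mod 191), i.e. 21^(-1) ≡ 91 (mod 191).
Check: 21 × 91 = 1911 ≡ 1 (mod 191)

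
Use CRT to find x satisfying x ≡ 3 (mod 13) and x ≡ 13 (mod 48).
445

Using Chinese Remainder Theorem:
M = 13 × 48 = 624
M1 = 48, M2 = 13
y1 = 48^(-1) mod 13 = 3
y2 = 13^(-1) mod 48 = 37
x = (3×48×3 + 13×13×37) mod 624 = 445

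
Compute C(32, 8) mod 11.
1

Using Lucas' theorem:
Write n=32 and k=8 in base 11:
n in base 11: [2, 10]
k in base 11: [0, 8]
C(32,8) mod 11 = ∏ C(n_i, k_i) mod 11
Digit binomials (mod 11): C(2,0) = 1; C(10,8) = 45 ≡ 1
Product: 1 × 1 = 1 ≡ 1 (mod 11)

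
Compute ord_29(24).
7

29 is prime, so ord(24) divides φ(29) = 28.
Divisors of 28: 1, 2, 4, 7, 14, 28.
Repeated squaring: 24^1 ≡ 24, 24^2 ≡ 25, 24^4 ≡ 16, 24^8 ≡ 24, 24^16 ≡ 25 (mod 29).
Test 24^d mod 29 for each divisor d in increasing order:
24^1 ≡ 24
24^2 ≡ 25
24^4 ≡ 16
24^7 = 24^4·24^2·24^1 ≡ 1  ← first divisor giving 1
The order is 7.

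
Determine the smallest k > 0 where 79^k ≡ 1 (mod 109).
108

109 is prime, so ord(79) divides φ(109) = 108.
Divisors of 108: 1, 2, 3, 4, 6, 9, 12, 18, 27, 36, 54, 108.
Repeated squaring: 79^1 ≡ 79, 79^2 ≡ 28, 79^4 ≡ 21, 79^8 ≡ 5, 79^16 ≡ 25, 79^32 ≡ 80, 79^64 ≡ 78 (mod 109).
Test 79^d mod 109 for each divisor d in increasing order:
79^1 ≡ 79
79^2 ≡ 28
79^3 = 79^2·79^1 ≡ 32
79^4 ≡ 21
79^6 = 79^4·79^2 ≡ 43
79^9 = 79^8·79^1 ≡ 68
79^12 = 79^8·79^4 ≡ 105
79^18 = 79^16·79^2 ≡ 46
79^27 = 79^16·79^8·79^2·79^1 ≡ 76
79^36 = 79^32·79^4 ≡ 45
79^54 = 79^32·79^16·79^4·79^2 ≡ 108
79^108 = 79^64·79^32·79^8·79^4 ≡ 1  ← first divisor giving 1
The order is 108.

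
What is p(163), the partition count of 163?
142798995930

p(n) counts ways to write n as a sum of positive integers (order ignored).
Euler's pentagonal recurrence: p(k) = p(k-1) + p(k-2) - p(k-5) - p(k-7) + p(k-12) + p(k-15) - ... (offsets j(3j∓1)/2, signs ++--, p(0)=1, p(<0)=0).
DP table for k = 0..162: p(0)=1, p(1)=1, p(2)=2, p(3)=3, p(4)=5, p(5)=7, p(6)=11, p(7)=15, p(8)=22, p(9)=30, p(10)=42, p(11)=56, p(12)=77, p(13)=101, p(14)=135, p(15)=176, p(16)=231, p(17)=297, p(18)=385, p(19)=490, p(20)=627, p(21)=792, p(22)=1002, p(23)=1255, p(24)=1575, p(25)=1958, p(26)=2436, p(27)=3010, p(28)=3718, p(29)=4565, p(30)=5604, p(31)=6842, p(32)=8349, p(33)=10143, p(34)=12310, p(35)=14883, p(36)=17977, p(37)=21637, p(38)=26015, p(39)=31185, p(40)=37338, p(41)=44583, p(42)=53174, p(43)=63261, p(44)=75175, p(45)=89134, p(46)=105558, p(47)=124754, p(48)=147273, p(49)=173525, p(50)=204226, p(51)=239943, p(52)=281589, p(53)=329931, p(54)=386155, p(55)=451276, p(56)=526823, p(57)=614154, p(58)=715220, p(59)=831820, p(60)=966467, p(61)=1121505, p(62)=1300156, p(63)=1505499, p(64)=1741630, p(65)=2012558, p(66)=2323520, p(67)=2679689, p(68)=3087735, p(69)=3554345, p(70)=4087968, p(71)=4697205, p(72)=5392783, p(73)=6185689, p(74)=7089500, p(75)=8118264, p(76)=9289091, p(77)=10619863, p(78)=12132164, p(79)=13848650, p(80)=15796476, p(81)=18004327, p(82)=20506255, p(83)=23338469, p(84)=26543660, p(85)=30167357, p(86)=34262962, p(87)=38887673, p(88)=44108109, p(89)=49995925, p(90)=56634173, p(91)=64112359, p(92)=72533807, p(93)=82010177, p(94)=92669720, p(95)=104651419, p(96)=118114304, p(97)=133230930, p(98)=150198136, p(99)=169229875, p(100)=190569292, p(101)=214481126, p(102)=241265379, p(103)=271248950, p(104)=304801365, p(105)=342325709, p(106)=384276336, p(107)=431149389, p(108)=483502844, p(109)=541946240, p(110)=607163746, p(111)=679903203, p(112)=761002156, p(113)=851376628, p(114)=952050665, p(115)=1064144451, p(116)=1188908248, p(117)=1327710076, p(118)=1482074143, p(119)=1653668665, p(120)=1844349560, p(121)=2056148051, p(122)=2291320912, p(123)=2552338241, p(124)=2841940500, p(125)=3163127352, p(126)=3519222692, p(127)=3913864295, p(128)=4351078600, p(129)=4835271870, p(130)=5371315400, p(131)=5964539504, p(132)=6620830889, p(133)=7346629512, p(134)=8149040695, p(135)=9035836076, p(136)=10015581680, p(137)=11097645016, p(138)=12292341831, p(139)=13610949895, p(140)=15065878135, p(141)=16670689208, p(142)=18440293320, p(143)=20390982757, p(144)=22540654445, p(145)=24908858009, p(146)=27517052599, p(147)=30388671978, p(148)=33549419497, p(149)=37027355200, p(150)=40853235313, p(151)=45060624582, p(152)=49686288421, p(153)=54770336324, p(154)=60356673280, p(155)=66493182097, p(156)=73232243759, p(157)=80630964769, p(158)=88751778802, p(159)=97662728555, p(160)=107438159466, p(161)=118159068427, p(162)=129913904637.
Final step: p(163) = p(162) + p(161) - p(158) - p(156) + p(151) + p(148) - p(141) - p(137) + p(128) + p(123) - p(112) - p(106) + p(93) + p(86) - p(71) - p(63) + p(46) + p(37) - p(18) - p(8)
= 129913904637 + 118159068427 - 88751778802 - 73232243759 + 45060624582 + 33549419497 - 16670689208 - 11097645016 + 4351078600 + 2552338241 - 761002156 - 384276336 + 82010177 + 34262962 - 4697205 - 1505499 + 105558 + 21637 - 385 - 22
= 142798995930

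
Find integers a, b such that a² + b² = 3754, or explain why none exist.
27² + 55² (a=27, b=55)

Factorization: 3754 = 2 × 1877
By Fermat: n is sum of two squares iff every prime p ≡ 3 (mod 4) appears to even power.
All primes ≡ 3 (mod 4) appear to even power.
Search a = 0, 1, 2, … for 3754 - a² a perfect square: first hit at a = 27: 3754 - 729 = 3025 = 55².
3754 = 27² + 55² = 729 + 3025 ✓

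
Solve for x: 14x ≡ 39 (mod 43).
x ≡ 12 (mod 43)

gcd(14, 43) = 1, which divides 39, so solutions exist.
Find 14^(-1) mod 43 by the extended Euclidean algorithm:
43 = 3 × 14 + 1  ⟹  1 = (1)·43 + (-3)·14
So (-3)·14 ≡ 1 (mod 43), i.e. 14^(-1) ≡ -3 ≡ 40 (mod 43).
x ≡ 40 × 39 = 1560 ≡ 12 (mod 43).
Check: 14 × 12 = 168 ≡ 39 (mod 43).
Unique solution: x ≡ 12 (mod 43)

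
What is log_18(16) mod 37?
32

Baby-step giant-step with step n = ⌈√37⌉ = 7.
Baby steps 18^j mod 37 (j:value) for j=0..6: 0:1, 1:18, 2:28, 3:23, 4:7, 5:15, 6:11.
Giant-step multiplier: 18^(-7) ≡ 18^(36-7) = 18^29 ≡ 20 (mod 37).
Giant steps γ_i = 16·20^i mod 37: γ_0=16, γ_1=24, γ_2=36, γ_3=17, γ_4=7 (in table at j=4).
x = i·n + j = 4·7 + 4 = 32.
Check: 18^32 ≡ 16 (mod 37).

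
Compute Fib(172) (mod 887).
202

Matrix identity: Q^n = [[F_(n+1), F_n], [F_n, F_(n-1)]] with Q = [[1,1],[1,0]].
n = 172 = 10101100₂. Square-and-multiply, entries mod 887:
Q^1 = [[1,1],[1,0]]
Q^2 = (Q^1)² = [[2,1],[1,1]]
Q^5 = (Q^2)²·Q = [[8,5],[5,3]]
Q^10 = (Q^5)² = [[89,55],[55,34]]
Q^21 = (Q^10)²·Q = [[858,302],[302,556]]
Q^43 = (Q^21)²·Q = [[178,684],[684,381]]
Q^86 = (Q^43)² = [[159,59],[59,100]]
Q^172 = (Q^86)² = [[378,202],[202,176]]
F_172 mod 887 = Q^172[0][1] = 202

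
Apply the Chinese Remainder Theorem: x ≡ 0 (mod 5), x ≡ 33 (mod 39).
150

Using Chinese Remainder Theorem:
M = 5 × 39 = 195
M1 = 39, M2 = 5
y1 = 39^(-1) mod 5 = 4
y2 = 5^(-1) mod 39 = 8
x = (0×39×4 + 33×5×8) mod 195 = 150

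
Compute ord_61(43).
60

61 is prime, so ord(43) divides φ(61) = 60.
Divisors of 60: 1, 2, 3, 4, 5, 6, 10, 12, 15, 20, 30, 60.
Repeated squaring: 43^1 ≡ 43, 43^2 ≡ 19, 43^4 ≡ 56, 43^8 ≡ 25, 43^16 ≡ 15, 43^32 ≡ 42 (mod 61).
Test 43^d mod 61 for each divisor d in increasing order:
43^1 ≡ 43
43^2 ≡ 19
43^3 = 43^2·43^1 ≡ 24
43^4 ≡ 56
43^5 = 43^4·43^1 ≡ 29
43^6 = 43^4·43^2 ≡ 27
43^10 = 43^8·43^2 ≡ 48
43^12 = 43^8·43^4 ≡ 58
43^15 = 43^8·43^4·43^2·43^1 ≡ 50
43^20 = 43^16·43^4 ≡ 47
43^30 = 43^16·43^8·43^4·43^2 ≡ 60
43^60 = 43^32·43^16·43^8·43^4 ≡ 1  ← first divisor giving 1
The order is 60.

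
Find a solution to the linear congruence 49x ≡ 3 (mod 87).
x ≡ 48 (mod 87)

gcd(49, 87) = 1, which divides 3, so solutions exist.
Find 49^(-1) mod 87 by the extended Euclidean algorithm:
87 = 1 × 49 + 38  ⟹  38 = (1)·87 + (-1)·49
49 = 1 × 38 + 11  ⟹  11 = (-1)·87 + (2)·49
38 = 3 × 11 + 5  ⟹  5 = (4)·87 + (-7)·49
11 = 2 × 5 + 1  ⟹  1 = (-9)·87 + (16)·49
So (16)·49 ≡ 1 (mod 87), i.e. 49^(-1) ≡ 16 (mod 87).
x ≡ 16 × 3 = 48 ≡ 48 (mod 87).
Check: 49 × 48 = 2352 ≡ 3 (mod 87).
Unique solution: x ≡ 48 (mod 87)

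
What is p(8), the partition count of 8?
22

p(n) counts ways to write n as a sum of positive integers (order ignored).
Examples: 8; 7 + 1; 6 + 2; 6 + 1 + 1; 5 + 3; ... (22 total)
p(8) = 22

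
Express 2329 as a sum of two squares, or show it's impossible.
5² + 48² (a=5, b=48)

Factorization: 2329 = 17 × 137
By Fermat: n is sum of two squares iff every prime p ≡ 3 (mod 4) appears to even power.
All primes ≡ 3 (mod 4) appear to even power.
Search a = 0, 1, 2, … for 2329 - a² a perfect square: first hit at a = 5: 2329 - 25 = 2304 = 48².
2329 = 5² + 48² = 25 + 2304 ✓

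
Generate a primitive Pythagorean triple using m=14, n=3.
(187, 84, 205)

Euclid's formula: a = m² - n², b = 2mn, c = m² + n²
m = 14, n = 3
a = 14² - 3² = 196 - 9 = 187
b = 2 × 14 × 3 = 84
c = 14² + 3² = 196 + 9 = 205
Verification: 187² + 84² = 34969 + 7056 = 42025 = 205² ✓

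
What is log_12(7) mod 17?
7

Baby-step giant-step with step n = ⌈√17⌉ = 5.
Baby steps 12^j mod 17 (j:value) for j=0..4: 0:1, 1:12, 2:8, 3:11, 4:13.
Giant-step multiplier: 12^(-5) ≡ 12^(16-5) = 12^11 ≡ 6 (mod 17).
Giant steps γ_i = 7·6^i mod 17: γ_0=7, γ_1=8 (in table at j=2).
x = i·n + j = 1·5 + 2 = 7.
Check: 12^7 ≡ 7 (mod 17).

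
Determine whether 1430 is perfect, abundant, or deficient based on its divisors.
abundant

Proper divisors of 1430: sum = 1 + 2 + 5 + 10 + 11 + 13 + 22 + 26 + 55 + 65 + 110 + 130 + 143 + 286 + 715 = 1594
Since 1594 > 1430, 1430 is abundant.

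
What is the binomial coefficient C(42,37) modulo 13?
0

Using Lucas' theorem:
Write n=42 and k=37 in base 13:
n in base 13: [3, 3]
k in base 13: [2, 11]
C(42,37) mod 13 = ∏ C(n_i, k_i) mod 13
Digit binomials (mod 13): C(3,2) = 3; C(3,11) = 0 (k_i > n_i)
Product: 3 × 0 = 0 ≡ 0 (mod 13)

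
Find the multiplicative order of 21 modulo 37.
18

37 is prime, so ord(21) divides φ(37) = 36.
Divisors of 36: 1, 2, 3, 4, 6, 9, 12, 18, 36.
Repeated squaring: 21^1 ≡ 21, 21^2 ≡ 34, 21^4 ≡ 9, 21^8 ≡ 7, 21^16 ≡ 12, 21^32 ≡ 33 (mod 37).
Test 21^d mod 37 for each divisor d in increasing order:
21^1 ≡ 21
21^2 ≡ 34
21^3 = 21^2·21^1 ≡ 11
21^4 ≡ 9
21^6 = 21^4·21^2 ≡ 10
21^9 = 21^8·21^1 ≡ 36
21^12 = 21^8·21^4 ≡ 26
21^18 = 21^16·21^2 ≡ 1  ← first divisor giving 1
The order is 18.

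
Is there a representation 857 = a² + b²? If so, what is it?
4² + 29² (a=4, b=29)

Factorization: 857 = 857
By Fermat: n is sum of two squares iff every prime p ≡ 3 (mod 4) appears to even power.
All primes ≡ 3 (mod 4) appear to even power.
Search a = 0, 1, 2, … for 857 - a² a perfect square: first hit at a = 4: 857 - 16 = 841 = 29².
857 = 4² + 29² = 16 + 841 ✓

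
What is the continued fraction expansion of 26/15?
[1; 1, 2, 1, 3]

Euclidean algorithm steps:
26 = 1 × 15 + 11
15 = 1 × 11 + 4
11 = 2 × 4 + 3
4 = 1 × 3 + 1
3 = 3 × 1 + 0
Continued fraction: [1; 1, 2, 1, 3]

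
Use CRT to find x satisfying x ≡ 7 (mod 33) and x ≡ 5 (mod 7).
40

Using Chinese Remainder Theorem:
M = 33 × 7 = 231
M1 = 7, M2 = 33
y1 = 7^(-1) mod 33 = 19
y2 = 33^(-1) mod 7 = 3
x = (7×7×19 + 5×33×3) mod 231 = 40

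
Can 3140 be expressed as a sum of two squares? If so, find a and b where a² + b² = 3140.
2² + 56² (a=2, b=56)

Factorization: 3140 = 2^2 × 5 × 157
By Fermat: n is sum of two squares iff every prime p ≡ 3 (mod 4) appears to even power.
All primes ≡ 3 (mod 4) appear to even power.
Search a = 0, 1, 2, … for 3140 - a² a perfect square: first hit at a = 2: 3140 - 4 = 3136 = 56².
3140 = 2² + 56² = 4 + 3136 ✓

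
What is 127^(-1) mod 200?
63

gcd(127, 200) = 1, so the inverse exists.
Extended Euclidean algorithm on (200, 127):
200 = 1 × 127 + 73  ⟹  73 = (1)·200 + (-1)·127
127 = 1 × 73 + 54  ⟹  54 = (-1)·200 + (2)·127
73 = 1 × 54 + 19  ⟹  19 = (2)·200 + (-3)·127
54 = 2 × 19 + 16  ⟹  16 = (-5)·200 + (8)·127
19 = 1 × 16 + 3  ⟹  3 = (7)·200 + (-11)·127
16 = 5 × 3 + 1  ⟹  1 = (-40)·200 + (63)·127
So (63)·127 ≡ 1 (mod 200), i.e. 127^(-1) ≡ 63 (mod 200).
Check: 127 × 63 = 8001 ≡ 1 (mod 200)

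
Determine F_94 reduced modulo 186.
65

Matrix identity: Q^n = [[F_(n+1), F_n], [F_n, F_(n-1)]] with Q = [[1,1],[1,0]].
n = 94 = 1011110₂. Square-and-multiply, entries mod 186:
Q^1 = [[1,1],[1,0]]
Q^2 = (Q^1)² = [[2,1],[1,1]]
Q^5 = (Q^2)²·Q = [[8,5],[5,3]]
Q^11 = (Q^5)²·Q = [[144,89],[89,55]]
Q^23 = (Q^11)²·Q = [[54,13],[13,41]]
Q^47 = (Q^23)²·Q = [[42,109],[109,119]]
Q^94 = (Q^47)² = [[67,65],[65,2]]
F_94 mod 186 = Q^94[0][1] = 65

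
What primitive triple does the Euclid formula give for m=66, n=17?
(4067, 2244, 4645)

Euclid's formula: a = m² - n², b = 2mn, c = m² + n²
m = 66, n = 17
a = 66² - 17² = 4356 - 289 = 4067
b = 2 × 66 × 17 = 2244
c = 66² + 17² = 4356 + 289 = 4645
Verification: 4067² + 2244² = 16540489 + 5035536 = 21576025 = 4645² ✓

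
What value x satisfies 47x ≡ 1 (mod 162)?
131

gcd(47, 162) = 1, so the inverse exists.
Extended Euclidean algorithm on (162, 47):
162 = 3 × 47 + 21  ⟹  21 = (1)·162 + (-3)·47
47 = 2 × 21 + 5  ⟹  5 = (-2)·162 + (7)·47
21 = 4 × 5 + 1  ⟹  1 = (9)·162 + (-31)·47
So (-31)·47 ≡ 1 (mod 162), i.e. 47^(-1) ≡ -31 ≡ 131 (mod 162).
Check: 47 × 131 = 6157 ≡ 1 (mod 162)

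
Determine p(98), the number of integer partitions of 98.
150198136

p(n) counts ways to write n as a sum of positive integers (order ignored).
Euler's pentagonal recurrence: p(k) = p(k-1) + p(k-2) - p(k-5) - p(k-7) + p(k-12) + p(k-15) - ... (offsets j(3j∓1)/2, signs ++--, p(0)=1, p(<0)=0).
DP table for k = 0..97: p(0)=1, p(1)=1, p(2)=2, p(3)=3, p(4)=5, p(5)=7, p(6)=11, p(7)=15, p(8)=22, p(9)=30, p(10)=42, p(11)=56, p(12)=77, p(13)=101, p(14)=135, p(15)=176, p(16)=231, p(17)=297, p(18)=385, p(19)=490, p(20)=627, p(21)=792, p(22)=1002, p(23)=1255, p(24)=1575, p(25)=1958, p(26)=2436, p(27)=3010, p(28)=3718, p(29)=4565, p(30)=5604, p(31)=6842, p(32)=8349, p(33)=10143, p(34)=12310, p(35)=14883, p(36)=17977, p(37)=21637, p(38)=26015, p(39)=31185, p(40)=37338, p(41)=44583, p(42)=53174, p(43)=63261, p(44)=75175, p(45)=89134, p(46)=105558, p(47)=124754, p(48)=147273, p(49)=173525, p(50)=204226, p(51)=239943, p(52)=281589, p(53)=329931, p(54)=386155, p(55)=451276, p(56)=526823, p(57)=614154, p(58)=715220, p(59)=831820, p(60)=966467, p(61)=1121505, p(62)=1300156, p(63)=1505499, p(64)=1741630, p(65)=2012558, p(66)=2323520, p(67)=2679689, p(68)=3087735, p(69)=3554345, p(70)=4087968, p(71)=4697205, p(72)=5392783, p(73)=6185689, p(74)=7089500, p(75)=8118264, p(76)=9289091, p(77)=10619863, p(78)=12132164, p(79)=13848650, p(80)=15796476, p(81)=18004327, p(82)=20506255, p(83)=23338469, p(84)=26543660, p(85)=30167357, p(86)=34262962, p(87)=38887673, p(88)=44108109, p(89)=49995925, p(90)=56634173, p(91)=64112359, p(92)=72533807, p(93)=82010177, p(94)=92669720, p(95)=104651419, p(96)=118114304, p(97)=133230930.
Final step: p(98) = p(97) + p(96) - p(93) - p(91) + p(86) + p(83) - p(76) - p(72) + p(63) + p(58) - p(47) - p(41) + p(28) + p(21) - p(6)
= 133230930 + 118114304 - 82010177 - 64112359 + 34262962 + 23338469 - 9289091 - 5392783 + 1505499 + 715220 - 124754 - 44583 + 3718 + 792 - 11
= 150198136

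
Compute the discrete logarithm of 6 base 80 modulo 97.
40

Baby-step giant-step with step n = ⌈√97⌉ = 10.
Baby steps 80^j mod 97 (j:value) for j=0..9: 0:1, 1:80, 2:95, 3:34, 4:4, 5:29, 6:89, 7:39, 8:16, 9:19.
Giant-step multiplier: 80^(-10) ≡ 80^(96-10) = 80^86 ≡ 3 (mod 97).
Giant steps γ_i = 6·3^i mod 97: γ_0=6, γ_1=18, γ_2=54, γ_3=65, γ_4=1 (in table at j=0).
x = i·n + j = 4·10 + 0 = 40.
Check: 80^40 ≡ 6 (mod 97).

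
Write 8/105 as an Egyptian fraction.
1/14 + 1/210

Greedy algorithm:
8/105: ceiling(105/8) = 14, use 1/14
1/210: ceiling(210/1) = 210, use 1/210
Result: 8/105 = 1/14 + 1/210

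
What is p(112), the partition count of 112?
761002156

p(n) counts ways to write n as a sum of positive integers (order ignored).
Euler's pentagonal recurrence: p(k) = p(k-1) + p(k-2) - p(k-5) - p(k-7) + p(k-12) + p(k-15) - ... (offsets j(3j∓1)/2, signs ++--, p(0)=1, p(<0)=0).
DP table for k = 0..111: p(0)=1, p(1)=1, p(2)=2, p(3)=3, p(4)=5, p(5)=7, p(6)=11, p(7)=15, p(8)=22, p(9)=30, p(10)=42, p(11)=56, p(12)=77, p(13)=101, p(14)=135, p(15)=176, p(16)=231, p(17)=297, p(18)=385, p(19)=490, p(20)=627, p(21)=792, p(22)=1002, p(23)=1255, p(24)=1575, p(25)=1958, p(26)=2436, p(27)=3010, p(28)=3718, p(29)=4565, p(30)=5604, p(31)=6842, p(32)=8349, p(33)=10143, p(34)=12310, p(35)=14883, p(36)=17977, p(37)=21637, p(38)=26015, p(39)=31185, p(40)=37338, p(41)=44583, p(42)=53174, p(43)=63261, p(44)=75175, p(45)=89134, p(46)=105558, p(47)=124754, p(48)=147273, p(49)=173525, p(50)=204226, p(51)=239943, p(52)=281589, p(53)=329931, p(54)=386155, p(55)=451276, p(56)=526823, p(57)=614154, p(58)=715220, p(59)=831820, p(60)=966467, p(61)=1121505, p(62)=1300156, p(63)=1505499, p(64)=1741630, p(65)=2012558, p(66)=2323520, p(67)=2679689, p(68)=3087735, p(69)=3554345, p(70)=4087968, p(71)=4697205, p(72)=5392783, p(73)=6185689, p(74)=7089500, p(75)=8118264, p(76)=9289091, p(77)=10619863, p(78)=12132164, p(79)=13848650, p(80)=15796476, p(81)=18004327, p(82)=20506255, p(83)=23338469, p(84)=26543660, p(85)=30167357, p(86)=34262962, p(87)=38887673, p(88)=44108109, p(89)=49995925, p(90)=56634173, p(91)=64112359, p(92)=72533807, p(93)=82010177, p(94)=92669720, p(95)=104651419, p(96)=118114304, p(97)=133230930, p(98)=150198136, p(99)=169229875, p(100)=190569292, p(101)=214481126, p(102)=241265379, p(103)=271248950, p(104)=304801365, p(105)=342325709, p(106)=384276336, p(107)=431149389, p(108)=483502844, p(109)=541946240, p(110)=607163746, p(111)=679903203.
Final step: p(112) = p(111) + p(110) - p(107) - p(105) + p(100) + p(97) - p(90) - p(86) + p(77) + p(72) - p(61) - p(55) + p(42) + p(35) - p(20) - p(12)
= 679903203 + 607163746 - 431149389 - 342325709 + 190569292 + 133230930 - 56634173 - 34262962 + 10619863 + 5392783 - 1121505 - 451276 + 53174 + 14883 - 627 - 77
= 761002156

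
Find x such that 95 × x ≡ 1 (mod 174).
11

gcd(95, 174) = 1, so the inverse exists.
Extended Euclidean algorithm on (174, 95):
174 = 1 × 95 + 79  ⟹  79 = (1)·174 + (-1)·95
95 = 1 × 79 + 16  ⟹  16 = (-1)·174 + (2)·95
79 = 4 × 16 + 15  ⟹  15 = (5)·174 + (-9)·95
16 = 1 × 15 + 1  ⟹  1 = (-6)·174 + (11)·95
So (11)·95 ≡ 1 (mod 174), i.e. 95^(-1) ≡ 11 (mod 174).
Check: 95 × 11 = 1045 ≡ 1 (mod 174)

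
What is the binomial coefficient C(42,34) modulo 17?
1

Using Lucas' theorem:
Write n=42 and k=34 in base 17:
n in base 17: [2, 8]
k in base 17: [2, 0]
C(42,34) mod 17 = ∏ C(n_i, k_i) mod 17
Digit binomials (mod 17): C(2,2) = 1; C(8,0) = 1
Product: 1 × 1 = 1 ≡ 1 (mod 17)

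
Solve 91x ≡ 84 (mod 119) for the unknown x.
x ≡ 14 (mod 17)

gcd(91, 119) = 7, which divides 84, so solutions exist.
Divide through by 7: 13x ≡ 12 (mod 17).
Find 13^(-1) mod 17 by the extended Euclidean algorithm:
17 = 1 × 13 + 4  ⟹  4 = (1)·17 + (-1)·13
13 = 3 × 4 + 1  ⟹  1 = (-3)·17 + (4)·13
So (4)·13 ≡ 1 (mod 17), i.e. 13^(-1) ≡ 4 (mod 17).
x ≡ 4 × 12 = 48 ≡ 14 (mod 17).
Check: 91 × 14 = 1274 ≡ 84 (mod 119).
x ≡ 14 (mod 17), giving 7 solutions mod 119.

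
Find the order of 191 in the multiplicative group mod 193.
96

193 is prime, so ord(191) divides φ(193) = 192.
Divisors of 192: 1, 2, 3, 4, 6, 8, 12, 16, 24, 32, 48, 64, 96, 192.
Repeated squaring: 191^1 ≡ 191, 191^2 ≡ 4, 191^4 ≡ 16, 191^8 ≡ 63, 191^16 ≡ 109, 191^32 ≡ 108, 191^64 ≡ 84, 191^128 ≡ 108 (mod 193).
Test 191^d mod 193 for each divisor d in increasing order:
191^1 ≡ 191
191^2 ≡ 4
191^3 = 191^2·191^1 ≡ 185
191^4 ≡ 16
191^6 = 191^4·191^2 ≡ 64
191^8 ≡ 63
191^12 = 191^8·191^4 ≡ 43
191^16 ≡ 109
191^24 = 191^16·191^8 ≡ 112
191^32 ≡ 108
191^48 = 191^32·191^16 ≡ 192
191^64 ≡ 84
191^96 = 191^64·191^32 ≡ 1  ← first divisor giving 1
The order is 96.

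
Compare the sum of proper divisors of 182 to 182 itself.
deficient

Proper divisors of 182: sum = 1 + 2 + 7 + 13 + 14 + 26 + 91 = 154
Since 154 < 182, 182 is deficient.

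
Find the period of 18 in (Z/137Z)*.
34

137 is prime, so ord(18) divides φ(137) = 136.
Divisors of 136: 1, 2, 4, 8, 17, 34, 68, 136.
Repeated squaring: 18^1 ≡ 18, 18^2 ≡ 50, 18^4 ≡ 34, 18^8 ≡ 60, 18^16 ≡ 38, 18^32 ≡ 74, 18^64 ≡ 133, 18^128 ≡ 16 (mod 137).
Test 18^d mod 137 for each divisor d in increasing order:
18^1 ≡ 18
18^2 ≡ 50
18^4 ≡ 34
18^8 ≡ 60
18^17 = 18^16·18^1 ≡ 136
18^34 = 18^32·18^2 ≡ 1  ← first divisor giving 1
The order is 34.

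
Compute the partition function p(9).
30

p(n) counts ways to write n as a sum of positive integers (order ignored).
Examples: 9; 8 + 1; 7 + 2; 7 + 1 + 1; 6 + 3; ... (30 total)
p(9) = 30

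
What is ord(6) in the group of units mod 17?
16

17 is prime, so ord(6) divides φ(17) = 16.
Divisors of 16: 1, 2, 4, 8, 16.
Repeated squaring: 6^1 ≡ 6, 6^2 ≡ 2, 6^4 ≡ 4, 6^8 ≡ 16, 6^16 ≡ 1 (mod 17).
Test 6^d mod 17 for each divisor d in increasing order:
6^1 ≡ 6
6^2 ≡ 2
6^4 ≡ 4
6^8 ≡ 16
6^16 ≡ 1  ← first divisor giving 1
The order is 16.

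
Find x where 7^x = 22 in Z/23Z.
11

Baby-step giant-step with step n = ⌈√23⌉ = 5.
Baby steps 7^j mod 23 (j:value) for j=0..4: 0:1, 1:7, 2:3, 3:21, 4:9.
Giant-step multiplier: 7^(-5) ≡ 7^(22-5) = 7^17 ≡ 19 (mod 23).
Giant steps γ_i = 22·19^i mod 23: γ_0=22, γ_1=4, γ_2=7 (in table at j=1).
x = i·n + j = 2·5 + 1 = 11.
Check: 7^11 ≡ 22 (mod 23).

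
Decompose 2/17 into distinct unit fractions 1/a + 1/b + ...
1/9 + 1/153

Greedy algorithm:
2/17: ceiling(17/2) = 9, use 1/9
1/153: ceiling(153/1) = 153, use 1/153
Result: 2/17 = 1/9 + 1/153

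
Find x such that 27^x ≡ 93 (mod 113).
17

Baby-step giant-step with step n = ⌈√113⌉ = 11.
Baby steps 27^j mod 113 (j:value) for j=0..10: 0:1, 1:27, 2:51, 3:21, 4:2, 5:54, 6:102, 7:42, 8:4, 9:108, 10:91.
Giant-step multiplier: 27^(-11) ≡ 27^(112-11) = 27^101 ≡ 74 (mod 113).
Giant steps γ_i = 93·74^i mod 113: γ_0=93, γ_1=102 (in table at j=6).
x = i·n + j = 1·11 + 6 = 17.
Check: 27^17 ≡ 93 (mod 113).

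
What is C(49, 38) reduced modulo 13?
0

Using Lucas' theorem:
Write n=49 and k=38 in base 13:
n in base 13: [3, 10]
k in base 13: [2, 12]
C(49,38) mod 13 = ∏ C(n_i, k_i) mod 13
Digit binomials (mod 13): C(3,2) = 3; C(10,12) = 0 (k_i > n_i)
Product: 3 × 0 = 0 ≡ 0 (mod 13)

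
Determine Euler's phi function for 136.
64

136 = 2^3 × 17
φ(n) = n × ∏(1 - 1/p) for each prime p dividing n
φ(136) = 136 × (1 - 1/2) × (1 - 1/17) = 64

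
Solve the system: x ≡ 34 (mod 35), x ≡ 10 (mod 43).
139

Using Chinese Remainder Theorem:
M = 35 × 43 = 1505
M1 = 43, M2 = 35
y1 = 43^(-1) mod 35 = 22
y2 = 35^(-1) mod 43 = 16
x = (34×43×22 + 10×35×16) mod 1505 = 139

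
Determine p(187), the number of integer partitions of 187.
1280011042268

p(n) counts ways to write n as a sum of positive integers (order ignored).
Euler's pentagonal recurrence: p(k) = p(k-1) + p(k-2) - p(k-5) - p(k-7) + p(k-12) + p(k-15) - ... (offsets j(3j∓1)/2, signs ++--, p(0)=1, p(<0)=0).
DP table for k = 0..186: p(0)=1, p(1)=1, p(2)=2, p(3)=3, p(4)=5, p(5)=7, p(6)=11, p(7)=15, p(8)=22, p(9)=30, p(10)=42, p(11)=56, p(12)=77, p(13)=101, p(14)=135, p(15)=176, p(16)=231, p(17)=297, p(18)=385, p(19)=490, p(20)=627, p(21)=792, p(22)=1002, p(23)=1255, p(24)=1575, p(25)=1958, p(26)=2436, p(27)=3010, p(28)=3718, p(29)=4565, p(30)=5604, p(31)=6842, p(32)=8349, p(33)=10143, p(34)=12310, p(35)=14883, p(36)=17977, p(37)=21637, p(38)=26015, p(39)=31185, p(40)=37338, p(41)=44583, p(42)=53174, p(43)=63261, p(44)=75175, p(45)=89134, p(46)=105558, p(47)=124754, p(48)=147273, p(49)=173525, p(50)=204226, p(51)=239943, p(52)=281589, p(53)=329931, p(54)=386155, p(55)=451276, p(56)=526823, p(57)=614154, p(58)=715220, p(59)=831820, p(60)=966467, p(61)=1121505, p(62)=1300156, p(63)=1505499, p(64)=1741630, p(65)=2012558, p(66)=2323520, p(67)=2679689, p(68)=3087735, p(69)=3554345, p(70)=4087968, p(71)=4697205, p(72)=5392783, p(73)=6185689, p(74)=7089500, p(75)=8118264, p(76)=9289091, p(77)=10619863, p(78)=12132164, p(79)=13848650, p(80)=15796476, p(81)=18004327, p(82)=20506255, p(83)=23338469, p(84)=26543660, p(85)=30167357, p(86)=34262962, p(87)=38887673, p(88)=44108109, p(89)=49995925, p(90)=56634173, p(91)=64112359, p(92)=72533807, p(93)=82010177, p(94)=92669720, p(95)=104651419, p(96)=118114304, p(97)=133230930, p(98)=150198136, p(99)=169229875, p(100)=190569292, p(101)=214481126, p(102)=241265379, p(103)=271248950, p(104)=304801365, p(105)=342325709, p(106)=384276336, p(107)=431149389, p(108)=483502844, p(109)=541946240, p(110)=607163746, p(111)=679903203, p(112)=761002156, p(113)=851376628, p(114)=952050665, p(115)=1064144451, p(116)=1188908248, p(117)=1327710076, p(118)=1482074143, p(119)=1653668665, p(120)=1844349560, p(121)=2056148051, p(122)=2291320912, p(123)=2552338241, p(124)=2841940500, p(125)=3163127352, p(126)=3519222692, p(127)=3913864295, p(128)=4351078600, p(129)=4835271870, p(130)=5371315400, p(131)=5964539504, p(132)=6620830889, p(133)=7346629512, p(134)=8149040695, p(135)=9035836076, p(136)=10015581680, p(137)=11097645016, p(138)=12292341831, p(139)=13610949895, p(140)=15065878135, p(141)=16670689208, p(142)=18440293320, p(143)=20390982757, p(144)=22540654445, p(145)=24908858009, p(146)=27517052599, p(147)=30388671978, p(148)=33549419497, p(149)=37027355200, p(150)=40853235313, p(151)=45060624582, p(152)=49686288421, p(153)=54770336324, p(154)=60356673280, p(155)=66493182097, p(156)=73232243759, p(157)=80630964769, p(158)=88751778802, p(159)=97662728555, p(160)=107438159466, p(161)=118159068427, p(162)=129913904637, p(163)=142798995930, p(164)=156919475295, p(165)=172389800255, p(166)=189334822579, p(167)=207890420102, p(168)=228204732751, p(169)=250438925115, p(170)=274768617130, p(171)=301384802048, p(172)=330495499613, p(173)=362326859895, p(174)=397125074750, p(175)=435157697830, p(176)=476715857290, p(177)=522115831195, p(178)=571701605655, p(179)=625846753120, p(180)=684957390936, p(181)=749474411781, p(182)=819876908323, p(183)=896684817527, p(184)=980462880430, p(185)=1071823774337, p(186)=1171432692373.
Final step: p(187) = p(186) + p(185) - p(182) - p(180) + p(175) + p(172) - p(165) - p(161) + p(152) + p(147) - p(136) - p(130) + p(117) + p(110) - p(95) - p(87) + p(70) + p(61) - p(42) - p(32) + p(11) + p(0)
= 1171432692373 + 1071823774337 - 819876908323 - 684957390936 + 435157697830 + 330495499613 - 172389800255 - 118159068427 + 49686288421 + 30388671978 - 10015581680 - 5371315400 + 1327710076 + 607163746 - 104651419 - 38887673 + 4087968 + 1121505 - 53174 - 8349 + 56 + 1
= 1280011042268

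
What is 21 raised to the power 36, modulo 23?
8

Repeated squaring. Binary of 36 = 100100.
21^1 ≡ 21 (mod 23); 21^2 ≡ 4 (mod 23); 21^4 ≡ 16 (mod 23); 21^8 ≡ 3 (mod 23); 21^16 ≡ 9 (mod 23); 21^32 ≡ 12 (mod 23)
21^36 = 21^4 × 21^32 ≡ 8 (mod 23)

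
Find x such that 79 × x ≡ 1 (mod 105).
4

gcd(79, 105) = 1, so the inverse exists.
Extended Euclidean algorithm on (105, 79):
105 = 1 × 79 + 26  ⟹  26 = (1)·105 + (-1)·79
79 = 3 × 26 + 1  ⟹  1 = (-3)·105 + (4)·79
So (4)·79 ≡ 1 (mod 105), i.e. 79^(-1) ≡ 4 (mod 105).
Check: 79 × 4 = 316 ≡ 1 (mod 105)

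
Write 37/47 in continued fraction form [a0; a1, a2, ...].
[0; 1, 3, 1, 2, 3]

Euclidean algorithm steps:
37 = 0 × 47 + 37
47 = 1 × 37 + 10
37 = 3 × 10 + 7
10 = 1 × 7 + 3
7 = 2 × 3 + 1
3 = 3 × 1 + 0
Continued fraction: [0; 1, 3, 1, 2, 3]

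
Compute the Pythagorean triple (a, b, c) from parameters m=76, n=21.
(5335, 3192, 6217)

Euclid's formula: a = m² - n², b = 2mn, c = m² + n²
m = 76, n = 21
a = 76² - 21² = 5776 - 441 = 5335
b = 2 × 76 × 21 = 3192
c = 76² + 21² = 5776 + 441 = 6217
Verification: 5335² + 3192² = 28462225 + 10188864 = 38651089 = 6217² ✓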